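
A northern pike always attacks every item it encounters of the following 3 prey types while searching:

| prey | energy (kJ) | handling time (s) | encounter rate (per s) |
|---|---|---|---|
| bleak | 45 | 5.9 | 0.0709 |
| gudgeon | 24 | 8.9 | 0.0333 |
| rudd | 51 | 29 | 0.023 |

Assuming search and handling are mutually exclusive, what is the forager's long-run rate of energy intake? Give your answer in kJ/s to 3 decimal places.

2.168 kJ/s

R = (0.0709×45 + 0.0333×24 + 0.023×51) / (1 + 0.0709×5.9 + 0.0333×8.9 + 0.023×29) = 5.163/2.382 = 2.168 kJ/s.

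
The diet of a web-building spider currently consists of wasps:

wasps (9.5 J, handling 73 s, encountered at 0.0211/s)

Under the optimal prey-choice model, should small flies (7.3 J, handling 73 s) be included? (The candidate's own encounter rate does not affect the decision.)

On wasps alone, R = ΣλE/(1+Σλh) = 0.2005/2.54 = 0.07891 J/s.
Profitability of small flies: 7.3/73 = 0.1 J/s.
0.1 > 0.07891, so adding small flies raises the average — include it.

Yes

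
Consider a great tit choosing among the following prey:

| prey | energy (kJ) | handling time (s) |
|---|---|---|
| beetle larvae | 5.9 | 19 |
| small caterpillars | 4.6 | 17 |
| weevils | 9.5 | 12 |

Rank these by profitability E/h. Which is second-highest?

beetle larvae

Profitability E/h (kJ/s): beetle larvae = 5.9/19 = 0.311, small caterpillars = 4.6/17 = 0.271, weevils = 9.5/12 = 0.792.
Ranked: weevils > beetle larvae > small caterpillars.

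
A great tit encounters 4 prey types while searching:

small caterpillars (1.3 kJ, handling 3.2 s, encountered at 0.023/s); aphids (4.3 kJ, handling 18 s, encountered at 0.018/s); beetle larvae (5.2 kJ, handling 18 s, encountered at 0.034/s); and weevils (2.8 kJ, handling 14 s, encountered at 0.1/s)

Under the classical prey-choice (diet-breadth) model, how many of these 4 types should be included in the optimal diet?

Profitabilities (E/h, kJ/s): small caterpillars 0.406, beetle larvae 0.289, aphids 0.239, weevils 0.2. Add prey in this order while the next type's profitability exceeds the intake rate on those already taken.
Rate on top 1: 0.02785. beetle larvae: 0.289 > 0.02785 → include.
Rate on top 2: 0.1226. aphids: 0.239 > 0.1226 → include.
Rate on top 3: 0.1414. weevils: 0.2 > 0.1414 → include.
Optimal diet: small caterpillars, beetle larvae, aphids, weevils — 4 of 4 types.

4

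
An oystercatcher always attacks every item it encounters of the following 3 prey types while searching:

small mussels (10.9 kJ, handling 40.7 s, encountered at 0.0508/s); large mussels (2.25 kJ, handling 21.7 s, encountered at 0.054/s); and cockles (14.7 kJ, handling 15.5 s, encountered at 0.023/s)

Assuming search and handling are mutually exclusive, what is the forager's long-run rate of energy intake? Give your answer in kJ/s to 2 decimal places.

0.22 kJ/s

R = (0.0508×10.9 + 0.054×2.25 + 0.023×14.7) / (1 + 0.0508×40.7 + 0.054×21.7 + 0.023×15.5) = 1.013/4.596 = 0.2205 kJ/s.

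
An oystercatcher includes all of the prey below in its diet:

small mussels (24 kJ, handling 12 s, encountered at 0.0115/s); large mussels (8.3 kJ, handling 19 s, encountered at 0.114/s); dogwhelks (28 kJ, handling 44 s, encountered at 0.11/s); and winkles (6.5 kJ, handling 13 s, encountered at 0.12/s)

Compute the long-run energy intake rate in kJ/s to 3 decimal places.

Energy encountered per unit search time: 0.0115×24 + 0.114×8.3 + 0.11×28 + 0.12×6.5 = 5.082 kJ/s.
Handling time per unit search time: 0.0115×12 + 0.114×19 + 0.11×44 + 0.12×13 = 8.704.
Rate = 5.082/(1 + 8.704) = 0.5237 kJ/s.

0.524 kJ/s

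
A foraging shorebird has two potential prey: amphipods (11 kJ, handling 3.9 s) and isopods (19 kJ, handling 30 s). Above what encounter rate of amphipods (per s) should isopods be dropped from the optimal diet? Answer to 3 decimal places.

The zero-one rule: include isopods iff E₂/h₂ > λE₁/(1+λh₁). Equality gives the switch point.
λE₁h₂ = E₂ + λE₂h₁ ⇒ λ = E₂/(E₁h₂ − E₂h₁) = 19/(330 − 74.1) = 0.07425 per s.

0.074 per s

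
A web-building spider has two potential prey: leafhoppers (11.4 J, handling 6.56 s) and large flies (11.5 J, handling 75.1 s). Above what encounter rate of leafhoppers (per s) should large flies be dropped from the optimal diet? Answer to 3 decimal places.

0.015 per s

At the threshold, the rate on leafhoppers alone equals the profitability of large flies: λ·11.4/(1 + λ·6.56) = 11.5/75.1 = 0.1531.
Rearranging, λ(11.4 − 0.1531×6.56) = 0.1531, so λ = 0.1531/10.4 = 0.01473 per s.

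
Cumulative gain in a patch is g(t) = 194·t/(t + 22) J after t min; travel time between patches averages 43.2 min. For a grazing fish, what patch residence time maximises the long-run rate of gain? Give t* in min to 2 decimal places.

30.83 min

By the marginal value theorem, leave when the instantaneous gain rate g'(t) equals the habitat-wide average g(t)/(T + t).
g'(t) = 194·22/(t + 22)². Setting 194·22/(t+22)² = 194t/[(t+22)(43.2+t)] gives 22(43.2+t) = t(t+22), so t² = 22×43.2 = 950.4.
t* = √950.4 = 30.83 min.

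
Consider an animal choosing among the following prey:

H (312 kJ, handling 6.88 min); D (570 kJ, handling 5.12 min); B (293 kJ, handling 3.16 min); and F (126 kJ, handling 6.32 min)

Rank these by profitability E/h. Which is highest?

Profitability E/h (kJ/min): H = 312/6.88 = 45.3, D = 570/5.12 = 111, B = 293/3.16 = 92.7, F = 126/6.32 = 19.9.
Ranked: D > B > H > F.

D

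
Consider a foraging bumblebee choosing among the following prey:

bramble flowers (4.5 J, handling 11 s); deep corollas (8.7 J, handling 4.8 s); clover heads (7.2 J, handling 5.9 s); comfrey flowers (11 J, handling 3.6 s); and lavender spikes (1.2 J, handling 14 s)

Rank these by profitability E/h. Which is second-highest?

deep corollas

In descending order of E/h:
comfrey flowers: 11/3.6 = 3.06 J/s
deep corollas: 8.7/4.8 = 1.81 J/s
clover heads: 7.2/5.9 = 1.22 J/s
bramble flowers: 4.5/11 = 0.409 J/s
lavender spikes: 1.2/14 = 0.0857 J/s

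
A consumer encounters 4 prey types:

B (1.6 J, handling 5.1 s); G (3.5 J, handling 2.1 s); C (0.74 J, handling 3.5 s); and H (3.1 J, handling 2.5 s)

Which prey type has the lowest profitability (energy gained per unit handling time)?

In descending order of E/h:
G: 3.5/2.1 = 1.67 J/s
H: 3.1/2.5 = 1.24 J/s
B: 1.6/5.1 = 0.314 J/s
C: 0.74/3.5 = 0.211 J/s

C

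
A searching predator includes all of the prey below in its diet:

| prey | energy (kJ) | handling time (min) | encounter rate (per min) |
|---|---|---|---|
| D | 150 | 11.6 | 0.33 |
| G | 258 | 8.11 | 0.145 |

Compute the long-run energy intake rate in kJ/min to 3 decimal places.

Energy encountered per unit search time: 0.33×150 + 0.145×258 = 86.91 kJ/min.
Handling time per unit search time: 0.33×11.6 + 0.145×8.11 = 5.004.
Rate = 86.91/(1 + 5.004) = 14.48 kJ/min.

14.475 kJ/min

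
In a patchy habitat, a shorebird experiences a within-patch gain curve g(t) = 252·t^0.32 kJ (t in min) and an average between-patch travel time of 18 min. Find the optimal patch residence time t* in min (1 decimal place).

8.5 min

By the marginal value theorem, leave when the instantaneous gain rate g'(t) equals the habitat-wide average g(t)/(T + t).
g'(t) = 0.32·252·t^-0.68. Setting 0.32·252·t^-0.68 = 252·t^0.32/(18+t) gives 0.32(18+t) = t, so 0.68·t = 0.32×18.
t* = 0.32×18/0.68 = 8.471 min.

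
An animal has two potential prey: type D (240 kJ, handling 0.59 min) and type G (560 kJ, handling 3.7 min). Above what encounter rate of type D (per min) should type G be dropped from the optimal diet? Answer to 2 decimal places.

Drop type G once their profitability E₂/h₂ falls below the rate achievable on type D alone: E₂/h₂ = λE₁/(1 + λh₁).
Solve for λ: λE₁h₂ = E₂(1 + λh₁) → λ(E₁h₂ − E₂h₁) = E₂ → λ = E₂/(E₁h₂ − E₂h₁).
λ = 560/(240×3.7 − 560×0.59) = 560/557.6 = 1.004 per min.

1.00 per min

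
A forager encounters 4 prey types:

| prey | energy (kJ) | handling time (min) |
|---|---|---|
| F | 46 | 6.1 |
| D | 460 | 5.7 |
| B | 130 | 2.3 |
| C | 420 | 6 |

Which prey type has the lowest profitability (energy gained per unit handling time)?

F

In descending order of E/h:
D: 460/5.7 = 80.7 kJ/min
C: 420/6 = 70 kJ/min
B: 130/2.3 = 56.5 kJ/min
F: 46/6.1 = 7.54 kJ/min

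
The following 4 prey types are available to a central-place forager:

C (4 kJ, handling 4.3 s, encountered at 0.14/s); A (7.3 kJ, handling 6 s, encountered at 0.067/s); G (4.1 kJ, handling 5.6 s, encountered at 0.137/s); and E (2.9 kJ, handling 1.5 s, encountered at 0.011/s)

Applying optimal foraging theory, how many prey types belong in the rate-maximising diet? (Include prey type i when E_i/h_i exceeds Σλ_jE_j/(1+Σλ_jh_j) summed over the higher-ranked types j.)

4

E/h in descending order: E 1.93, A 1.22, C 0.93, G 0.732 kJ/s. The optimal diet is the largest prefix of this list for which every included type satisfies E_i/h_i > R on the types above it.
Rate on top 1: 0.03138. A: 1.22 > 0.03138 → include.
Rate on top 2: 0.3673. C: 0.93 > 0.3673 → include.
Rate on top 3: 0.535. G: 0.732 > 0.535 → include.
Optimal diet: E, A, C, G — 4 of 4 types.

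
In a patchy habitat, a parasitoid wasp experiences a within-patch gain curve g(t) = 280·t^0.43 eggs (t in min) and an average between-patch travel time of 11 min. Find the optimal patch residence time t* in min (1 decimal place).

8.3 min

By the marginal value theorem, leave when the instantaneous gain rate g'(t) equals the habitat-wide average g(t)/(T + t).
g'(t) = 0.43·280·t^-0.57. Setting 0.43·280·t^-0.57 = 280·t^0.43/(11+t) gives 0.43(11+t) = t, so 0.57·t = 0.43×11.
t* = 0.43×11/0.57 = 8.298 min.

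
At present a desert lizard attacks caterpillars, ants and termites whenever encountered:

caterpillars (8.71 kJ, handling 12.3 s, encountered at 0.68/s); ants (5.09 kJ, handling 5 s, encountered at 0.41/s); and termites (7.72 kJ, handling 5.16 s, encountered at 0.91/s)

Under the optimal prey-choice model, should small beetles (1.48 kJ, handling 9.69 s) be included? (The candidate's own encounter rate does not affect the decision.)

On caterpillars, ants and termites alone, R = ΣλE/(1+Σλh) = 15.03/16.11 = 0.9333 kJ/s.
Profitability of small beetles: 1.48/9.69 = 0.1527 kJ/s.
0.1527 < 0.9333, so adding small beetles would lower the average — exclude it.

No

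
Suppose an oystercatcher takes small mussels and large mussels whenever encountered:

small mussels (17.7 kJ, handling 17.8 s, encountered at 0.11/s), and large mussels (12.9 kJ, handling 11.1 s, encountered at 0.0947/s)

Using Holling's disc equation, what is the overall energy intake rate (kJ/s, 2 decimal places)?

R = (0.11×17.7 + 0.0947×12.9) / (1 + 0.11×17.8 + 0.0947×11.1) = 3.169/4.009 = 0.7903 kJ/s.

0.79 kJ/s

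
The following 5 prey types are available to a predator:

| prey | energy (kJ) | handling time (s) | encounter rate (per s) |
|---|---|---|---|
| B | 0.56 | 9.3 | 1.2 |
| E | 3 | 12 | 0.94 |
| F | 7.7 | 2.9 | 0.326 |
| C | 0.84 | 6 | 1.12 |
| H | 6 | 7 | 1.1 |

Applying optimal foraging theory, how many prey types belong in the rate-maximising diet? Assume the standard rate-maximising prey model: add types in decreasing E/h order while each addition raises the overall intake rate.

Rank by E/h (kJ/s): F 2.66, H 0.857, E 0.25, C 0.14, B 0.0602. Include each in turn until the next type's E/h falls below the running intake rate.
Rate on top 1: 1.29. H: 0.857 < 1.29 → exclude; stop.
Optimal diet: F — 1 of 5 types.

1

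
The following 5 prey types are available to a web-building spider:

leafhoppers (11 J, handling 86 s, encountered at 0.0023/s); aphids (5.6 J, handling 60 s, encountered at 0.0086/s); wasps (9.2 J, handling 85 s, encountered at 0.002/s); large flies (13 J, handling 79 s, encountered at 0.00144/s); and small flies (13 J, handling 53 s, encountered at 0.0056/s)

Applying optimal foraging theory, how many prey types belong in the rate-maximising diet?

Profitabilities (E/h, J/s): small flies 0.245, large flies 0.165, leafhoppers 0.128, wasps 0.108, aphids 0.0933. Add prey in this order while the next type's profitability exceeds the intake rate on those already taken.
Rate on top 1: 0.05614. large flies: 0.165 > 0.05614 → include.
Rate on top 2: 0.06488. leafhoppers: 0.128 > 0.06488 → include.
Rate on top 3: 0.07263. wasps: 0.108 > 0.07263 → include.
Rate on top 4: 0.07604. aphids: 0.0933 > 0.07604 → include.
Optimal diet: small flies, large flies, leafhoppers, wasps, aphids — 5 of 5 types.

5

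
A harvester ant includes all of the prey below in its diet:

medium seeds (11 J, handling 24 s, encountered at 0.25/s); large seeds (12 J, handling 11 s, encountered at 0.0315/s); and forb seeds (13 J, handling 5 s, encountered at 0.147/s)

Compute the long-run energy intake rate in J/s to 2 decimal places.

Energy encountered per unit search time: 0.25×11 + 0.0315×12 + 0.147×13 = 5.039 J/s.
Handling time per unit search time: 0.25×24 + 0.0315×11 + 0.147×5 = 7.082.
Rate = 5.039/(1 + 7.082) = 0.6235 J/s.

0.62 J/s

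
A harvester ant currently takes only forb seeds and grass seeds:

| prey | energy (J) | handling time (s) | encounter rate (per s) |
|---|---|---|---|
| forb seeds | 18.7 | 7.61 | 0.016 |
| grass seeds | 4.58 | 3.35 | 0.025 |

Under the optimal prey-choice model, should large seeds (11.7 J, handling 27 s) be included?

Yes

On forb seeds and grass seeds alone, R = ΣλE/(1+Σλh) = 0.4137/1.206 = 0.3432 J/s.
Profitability of large seeds: 11.7/27 = 0.4333 J/s.
0.4333 > 0.3432, so adding large seeds raises the average — include it.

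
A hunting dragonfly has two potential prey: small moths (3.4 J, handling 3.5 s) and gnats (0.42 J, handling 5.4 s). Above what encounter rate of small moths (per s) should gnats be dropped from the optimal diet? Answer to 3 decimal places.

The zero-one rule: include gnats iff E₂/h₂ > λE₁/(1+λh₁). Equality gives the switch point.
λE₁h₂ = E₂ + λE₂h₁ ⇒ λ = E₂/(E₁h₂ − E₂h₁) = 0.42/(18.36 − 1.47) = 0.02487 per s.

0.025 per s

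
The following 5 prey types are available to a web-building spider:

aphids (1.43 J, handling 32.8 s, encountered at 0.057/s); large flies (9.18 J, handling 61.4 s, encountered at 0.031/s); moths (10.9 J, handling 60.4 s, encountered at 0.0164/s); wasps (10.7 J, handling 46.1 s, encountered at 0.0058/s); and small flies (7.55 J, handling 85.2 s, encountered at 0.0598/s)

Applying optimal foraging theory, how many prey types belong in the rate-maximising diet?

3

Profitabilities (E/h, J/s): wasps 0.232, moths 0.18, large flies 0.15, small flies 0.0886, aphids 0.0436. Add prey in this order while the next type's profitability exceeds the intake rate on those already taken.
Rate on top 1: 0.04897. moths: 0.18 > 0.04897 → include.
Rate on top 2: 0.1067. large flies: 0.15 > 0.1067 → include.
Rate on top 3: 0.1263. small flies: 0.0886 < 0.1263 → exclude; stop.
Optimal diet: wasps, moths, large flies — 3 of 5 types.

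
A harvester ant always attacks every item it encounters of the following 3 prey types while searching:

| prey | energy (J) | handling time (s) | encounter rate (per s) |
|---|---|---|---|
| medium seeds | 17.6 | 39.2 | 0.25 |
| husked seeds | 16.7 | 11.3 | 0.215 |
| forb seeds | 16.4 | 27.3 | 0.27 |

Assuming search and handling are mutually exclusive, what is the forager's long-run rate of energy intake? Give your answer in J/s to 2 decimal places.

0.60 J/s

R = Σλ_iE_i / (1 + Σλ_ih_i)
Numerator: 0.25×17.6 + 0.215×16.7 + 0.27×16.4 = 12.42
Denominator: 1 + 0.25×39.2 + 0.215×11.3 + 0.27×27.3 = 20.6
R = 12.42/20.6 = 0.6028 J/s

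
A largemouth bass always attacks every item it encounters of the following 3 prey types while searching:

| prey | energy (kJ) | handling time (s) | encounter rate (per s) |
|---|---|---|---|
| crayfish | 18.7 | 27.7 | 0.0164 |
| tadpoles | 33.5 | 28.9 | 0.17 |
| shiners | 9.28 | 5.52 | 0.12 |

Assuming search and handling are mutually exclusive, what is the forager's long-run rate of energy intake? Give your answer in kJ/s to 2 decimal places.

Energy encountered per unit search time: 0.0164×18.7 + 0.17×33.5 + 0.12×9.28 = 7.115 kJ/s.
Handling time per unit search time: 0.0164×27.7 + 0.17×28.9 + 0.12×5.52 = 6.03.
Rate = 7.115/(1 + 6.03) = 1.012 kJ/s.

1.01 kJ/s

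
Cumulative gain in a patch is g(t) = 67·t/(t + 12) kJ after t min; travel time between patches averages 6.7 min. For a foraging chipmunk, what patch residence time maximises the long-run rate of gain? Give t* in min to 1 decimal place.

Maximise g(t)/(T+t): set derivative to zero → g'(t)(T+t) = g(t).
g'(t) = 67·12/(t + 12)². Setting 67·12/(t+12)² = 67t/[(t+12)(6.7+t)] gives 12(6.7+t) = t(t+12), so t² = 12×6.7 = 80.4.
t* = √80.4 = 8.967 min.

9.0 min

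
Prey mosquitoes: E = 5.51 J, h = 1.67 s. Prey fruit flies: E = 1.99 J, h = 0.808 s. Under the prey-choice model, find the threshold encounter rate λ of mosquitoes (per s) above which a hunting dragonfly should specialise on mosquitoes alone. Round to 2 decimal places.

Drop fruit flies once their profitability E₂/h₂ falls below the rate achievable on mosquitoes alone: E₂/h₂ = λE₁/(1 + λh₁).
Solve for λ: λE₁h₂ = E₂(1 + λh₁) → λ(E₁h₂ − E₂h₁) = E₂ → λ = E₂/(E₁h₂ − E₂h₁).
λ = 1.99/(5.51×0.808 − 1.99×1.67) = 1.99/1.129 = 1.763 per s.

1.76 per s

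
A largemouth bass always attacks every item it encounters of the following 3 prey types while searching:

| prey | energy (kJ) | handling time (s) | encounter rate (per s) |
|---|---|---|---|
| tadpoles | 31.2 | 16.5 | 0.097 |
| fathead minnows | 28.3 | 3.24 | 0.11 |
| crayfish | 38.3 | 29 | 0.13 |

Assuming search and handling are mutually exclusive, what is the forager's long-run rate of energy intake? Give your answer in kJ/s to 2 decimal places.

1.65 kJ/s

R = Σλ_iE_i / (1 + Σλ_ih_i)
Numerator: 0.097×31.2 + 0.11×28.3 + 0.13×38.3 = 11.12
Denominator: 1 + 0.097×16.5 + 0.11×3.24 + 0.13×29 = 6.727
R = 11.12/6.727 = 1.653 kJ/s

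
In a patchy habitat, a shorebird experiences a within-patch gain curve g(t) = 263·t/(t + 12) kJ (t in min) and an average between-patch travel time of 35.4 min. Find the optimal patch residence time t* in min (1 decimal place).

By the marginal value theorem, leave when the instantaneous gain rate g'(t) equals the habitat-wide average g(t)/(T + t).
g'(t) = 263·12/(t + 12)². Setting 263·12/(t+12)² = 263t/[(t+12)(35.4+t)] gives 12(35.4+t) = t(t+12), so t² = 12×35.4 = 424.8.
t* = √424.8 = 20.61 min.

20.6 min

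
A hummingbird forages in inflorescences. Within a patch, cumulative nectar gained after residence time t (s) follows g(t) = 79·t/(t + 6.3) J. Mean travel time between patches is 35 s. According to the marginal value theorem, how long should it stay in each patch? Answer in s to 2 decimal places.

14.85 s

By the marginal value theorem, leave when the instantaneous gain rate g'(t) equals the habitat-wide average g(t)/(T + t).
g'(t) = 79·6.3/(t + 6.3)². Setting 79·6.3/(t+6.3)² = 79t/[(t+6.3)(35+t)] gives 6.3(35+t) = t(t+6.3), so t² = 6.3×35 = 220.5.
t* = √220.5 = 14.85 s.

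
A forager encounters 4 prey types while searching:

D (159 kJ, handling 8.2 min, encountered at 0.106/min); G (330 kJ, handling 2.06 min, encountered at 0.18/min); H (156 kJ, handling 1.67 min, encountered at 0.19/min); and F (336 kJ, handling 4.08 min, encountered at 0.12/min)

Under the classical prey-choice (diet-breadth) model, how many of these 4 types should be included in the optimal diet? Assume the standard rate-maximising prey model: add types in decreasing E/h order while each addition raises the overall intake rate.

Rank by E/h (kJ/min): G 160, H 93.4, F 82.4, D 19.4. Include each in turn until the next type's E/h falls below the running intake rate.
Rate on top 1: 43.33. H: 93.4 > 43.33 → include.
Rate on top 2: 52.75. F: 82.4 > 52.75 → include.
Rate on top 3: 59.4. D: 19.4 < 59.4 → exclude; stop.
Optimal diet: G, H, F — 3 of 4 types.

3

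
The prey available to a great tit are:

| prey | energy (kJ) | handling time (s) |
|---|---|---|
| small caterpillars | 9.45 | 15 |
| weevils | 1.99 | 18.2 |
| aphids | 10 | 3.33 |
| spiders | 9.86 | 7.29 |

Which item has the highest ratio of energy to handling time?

aphids

In descending order of E/h:
aphids: 10/3.33 = 3 kJ/s
spiders: 9.86/7.29 = 1.35 kJ/s
small caterpillars: 9.45/15 = 0.63 kJ/s
weevils: 1.99/18.2 = 0.109 kJ/s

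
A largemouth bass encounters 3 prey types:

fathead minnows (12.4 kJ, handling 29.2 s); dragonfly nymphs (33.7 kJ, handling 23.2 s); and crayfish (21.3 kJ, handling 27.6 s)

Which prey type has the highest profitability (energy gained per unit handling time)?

In descending order of E/h:
dragonfly nymphs: 33.7/23.2 = 1.45 kJ/s
crayfish: 21.3/27.6 = 0.772 kJ/s
fathead minnows: 12.4/29.2 = 0.425 kJ/s

dragonfly nymphs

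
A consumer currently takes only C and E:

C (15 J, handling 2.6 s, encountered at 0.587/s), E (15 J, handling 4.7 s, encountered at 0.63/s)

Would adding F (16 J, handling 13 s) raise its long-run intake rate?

Current rate: (0.587×15 + 0.63×15)/(1 + 0.587×2.6 + 0.63×4.7) = 3.327 J/s.
F: E/h = 16/13 = 1.231 J/s.
Since 1.231 < R, time spent handling F is better spent searching.

No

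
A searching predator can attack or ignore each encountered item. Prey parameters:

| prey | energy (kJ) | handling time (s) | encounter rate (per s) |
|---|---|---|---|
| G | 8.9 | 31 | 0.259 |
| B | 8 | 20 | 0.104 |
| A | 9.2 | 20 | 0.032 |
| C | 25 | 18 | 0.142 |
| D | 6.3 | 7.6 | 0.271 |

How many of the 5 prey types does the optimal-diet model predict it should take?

E/h in descending order: C 1.39, D 0.829, A 0.46, B 0.4, G 0.287 kJ/s. The optimal diet is the largest prefix of this list for which every included type satisfies E_i/h_i > R on the types above it.
Rate on top 1: 0.9983. D: 0.829 < 0.9983 → exclude; stop.
Optimal diet: C — 1 of 5 types.

1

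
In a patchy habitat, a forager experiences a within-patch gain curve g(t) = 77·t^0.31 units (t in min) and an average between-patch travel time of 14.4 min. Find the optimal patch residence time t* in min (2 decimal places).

By the marginal value theorem, leave when the instantaneous gain rate g'(t) equals the habitat-wide average g(t)/(T + t).
g'(t) = 0.31·77·t^-0.69. Setting 0.31·77·t^-0.69 = 77·t^0.31/(14.4+t) gives 0.31(14.4+t) = t, so 0.69·t = 0.31×14.4.
t* = 0.31×14.4/0.69 = 6.47 min.

6.47 min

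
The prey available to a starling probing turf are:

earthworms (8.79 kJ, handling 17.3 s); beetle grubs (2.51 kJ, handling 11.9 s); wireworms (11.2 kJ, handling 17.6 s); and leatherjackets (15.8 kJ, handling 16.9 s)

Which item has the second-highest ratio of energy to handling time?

Profitability E/h (kJ/s): earthworms = 8.79/17.3 = 0.508, beetle grubs = 2.51/11.9 = 0.211, wireworms = 11.2/17.6 = 0.636, leatherjackets = 15.8/16.9 = 0.935.
Ranked: leatherjackets > wireworms > earthworms > beetle grubs.

wireworms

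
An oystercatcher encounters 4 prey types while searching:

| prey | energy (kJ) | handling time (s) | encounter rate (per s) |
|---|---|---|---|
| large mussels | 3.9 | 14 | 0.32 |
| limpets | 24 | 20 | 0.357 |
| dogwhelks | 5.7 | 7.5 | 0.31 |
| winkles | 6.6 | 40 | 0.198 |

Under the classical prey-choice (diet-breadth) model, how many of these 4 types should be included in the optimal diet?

Rank by E/h (kJ/s): limpets 1.2, dogwhelks 0.76, large mussels 0.279, winkles 0.165. Include each in turn until the next type's E/h falls below the running intake rate.
Rate on top 1: 1.053. dogwhelks: 0.76 < 1.053 → exclude; stop.
Optimal diet: limpets — 1 of 4 types.

1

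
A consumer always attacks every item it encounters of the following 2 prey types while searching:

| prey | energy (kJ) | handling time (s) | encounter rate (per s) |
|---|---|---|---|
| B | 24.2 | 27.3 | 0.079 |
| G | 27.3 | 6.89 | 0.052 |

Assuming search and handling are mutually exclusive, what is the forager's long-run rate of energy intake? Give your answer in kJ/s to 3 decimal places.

R = Σλ_iE_i / (1 + Σλ_ih_i)
Numerator: 0.079×24.2 + 0.052×27.3 = 3.331
Denominator: 1 + 0.079×27.3 + 0.052×6.89 = 3.515
R = 3.331/3.515 = 0.9478 kJ/s

0.948 kJ/s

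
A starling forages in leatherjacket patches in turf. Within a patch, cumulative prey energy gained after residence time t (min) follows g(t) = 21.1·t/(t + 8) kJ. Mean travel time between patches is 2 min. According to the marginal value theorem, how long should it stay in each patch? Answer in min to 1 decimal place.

4.0 min

Optimal t* satisfies g'(t*) = g(t*)/(T + t*).
g'(t) = 21.1·8/(t + 8)². Setting 21.1·8/(t+8)² = 21.1t/[(t+8)(2+t)] gives 8(2+t) = t(t+8), so t² = 8×2 = 16.
t* = √16 = 4 min.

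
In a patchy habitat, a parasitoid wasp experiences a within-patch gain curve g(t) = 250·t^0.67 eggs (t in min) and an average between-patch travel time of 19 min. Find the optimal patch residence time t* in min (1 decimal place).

Maximise g(t)/(T+t): set derivative to zero → g'(t)(T+t) = g(t).
g'(t) = 0.67·250·t^-0.33. Setting 0.67·250·t^-0.33 = 250·t^0.67/(19+t) gives 0.67(19+t) = t, so 0.33·t = 0.67×19.
t* = 0.67×19/0.33 = 38.58 min.

38.6 min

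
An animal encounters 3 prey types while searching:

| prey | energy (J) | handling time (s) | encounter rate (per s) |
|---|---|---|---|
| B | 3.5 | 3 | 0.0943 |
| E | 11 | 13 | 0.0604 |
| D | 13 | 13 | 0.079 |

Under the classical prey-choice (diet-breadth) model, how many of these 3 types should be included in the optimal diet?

3

Profitabilities (E/h, J/s): B 1.17, D 1, E 0.846. Add prey in this order while the next type's profitability exceeds the intake rate on those already taken.
Rate on top 1: 0.2573. D: 1 > 0.2573 → include.
Rate on top 2: 0.5875. E: 0.846 > 0.5875 → include.
Optimal diet: B, D, E — 3 of 3 types.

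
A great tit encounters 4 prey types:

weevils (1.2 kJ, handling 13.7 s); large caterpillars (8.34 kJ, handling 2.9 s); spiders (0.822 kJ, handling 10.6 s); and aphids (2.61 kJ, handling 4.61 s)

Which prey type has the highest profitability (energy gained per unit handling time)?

In descending order of E/h:
large caterpillars: 8.34/2.9 = 2.88 kJ/s
aphids: 2.61/4.61 = 0.566 kJ/s
weevils: 1.2/13.7 = 0.0876 kJ/s
spiders: 0.822/10.6 = 0.0775 kJ/s

large caterpillars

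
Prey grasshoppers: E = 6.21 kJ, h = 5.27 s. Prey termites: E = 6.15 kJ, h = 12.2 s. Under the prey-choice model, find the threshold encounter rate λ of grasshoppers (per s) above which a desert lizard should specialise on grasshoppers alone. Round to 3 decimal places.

0.142 per s

At the threshold, the rate on grasshoppers alone equals the profitability of termites: λ·6.21/(1 + λ·5.27) = 6.15/12.2 = 0.5041.
Rearranging, λ(6.21 − 0.5041×5.27) = 0.5041, so λ = 0.5041/3.553 = 0.1419 per s.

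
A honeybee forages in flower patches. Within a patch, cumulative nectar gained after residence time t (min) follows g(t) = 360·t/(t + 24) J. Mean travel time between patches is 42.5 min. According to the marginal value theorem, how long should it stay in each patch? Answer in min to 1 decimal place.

Maximise g(t)/(T+t): set derivative to zero → g'(t)(T+t) = g(t).
g'(t) = 360·24/(t + 24)². Setting 360·24/(t+24)² = 360t/[(t+24)(42.5+t)] gives 24(42.5+t) = t(t+24), so t² = 24×42.5 = 1020.
t* = √1020 = 31.94 min.

31.9 min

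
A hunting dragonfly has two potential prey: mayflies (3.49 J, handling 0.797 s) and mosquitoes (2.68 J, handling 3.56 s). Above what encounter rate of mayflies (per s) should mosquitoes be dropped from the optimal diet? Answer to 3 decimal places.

0.260 per s

The zero-one rule: include mosquitoes iff E₂/h₂ > λE₁/(1+λh₁). Equality gives the switch point.
λE₁h₂ = E₂ + λE₂h₁ ⇒ λ = E₂/(E₁h₂ − E₂h₁) = 2.68/(12.42 − 2.136) = 0.2605 per s.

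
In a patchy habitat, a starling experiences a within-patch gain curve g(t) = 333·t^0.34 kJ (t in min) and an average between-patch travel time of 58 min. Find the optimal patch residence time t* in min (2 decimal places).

29.88 min

By the marginal value theorem, leave when the instantaneous gain rate g'(t) equals the habitat-wide average g(t)/(T + t).
g'(t) = 0.34·333·t^-0.66. Setting 0.34·333·t^-0.66 = 333·t^0.34/(58+t) gives 0.34(58+t) = t, so 0.66·t = 0.34×58.
t* = 0.34×58/0.66 = 29.88 min.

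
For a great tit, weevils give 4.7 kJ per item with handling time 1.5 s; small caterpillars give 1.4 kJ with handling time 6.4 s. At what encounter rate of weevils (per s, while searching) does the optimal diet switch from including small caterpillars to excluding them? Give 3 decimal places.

Drop small caterpillars once their profitability E₂/h₂ falls below the rate achievable on weevils alone: E₂/h₂ = λE₁/(1 + λh₁).
Solve for λ: λE₁h₂ = E₂(1 + λh₁) → λ(E₁h₂ − E₂h₁) = E₂ → λ = E₂/(E₁h₂ − E₂h₁).
λ = 1.4/(4.7×6.4 − 1.4×1.5) = 1.4/27.98 = 0.05004 per s.

0.050 per s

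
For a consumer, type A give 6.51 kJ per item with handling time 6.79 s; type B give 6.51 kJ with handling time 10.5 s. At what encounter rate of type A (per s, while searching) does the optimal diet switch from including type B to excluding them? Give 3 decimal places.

0.270 per s

At the threshold, the rate on type A alone equals the profitability of type B: λ·6.51/(1 + λ·6.79) = 6.51/10.5 = 0.62.
Rearranging, λ(6.51 − 0.62×6.79) = 0.62, so λ = 0.62/2.3 = 0.2695 per s.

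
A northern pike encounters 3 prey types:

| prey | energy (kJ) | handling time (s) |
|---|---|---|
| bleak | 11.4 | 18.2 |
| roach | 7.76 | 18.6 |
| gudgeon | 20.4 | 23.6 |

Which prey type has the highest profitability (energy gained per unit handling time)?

In descending order of E/h:
gudgeon: 20.4/23.6 = 0.864 kJ/s
bleak: 11.4/18.2 = 0.626 kJ/s
roach: 7.76/18.6 = 0.417 kJ/s

gudgeon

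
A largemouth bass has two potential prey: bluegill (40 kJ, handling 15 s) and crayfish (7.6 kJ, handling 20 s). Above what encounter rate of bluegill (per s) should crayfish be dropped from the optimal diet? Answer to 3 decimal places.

0.011 per s

Drop crayfish once their profitability E₂/h₂ falls below the rate achievable on bluegill alone: E₂/h₂ = λE₁/(1 + λh₁).
Solve for λ: λE₁h₂ = E₂(1 + λh₁) → λ(E₁h₂ − E₂h₁) = E₂ → λ = E₂/(E₁h₂ − E₂h₁).
λ = 7.6/(40×20 − 7.6×15) = 7.6/686 = 0.01108 per s.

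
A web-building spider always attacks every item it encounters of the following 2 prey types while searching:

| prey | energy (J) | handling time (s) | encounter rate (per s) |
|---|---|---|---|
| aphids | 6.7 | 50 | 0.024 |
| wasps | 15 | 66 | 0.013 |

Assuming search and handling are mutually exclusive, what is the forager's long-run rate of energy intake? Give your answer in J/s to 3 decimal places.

R = Σλ_iE_i / (1 + Σλ_ih_i)
Numerator: 0.024×6.7 + 0.013×15 = 0.3558
Denominator: 1 + 0.024×50 + 0.013×66 = 3.058
R = 0.3558/3.058 = 0.1164 J/s

0.116 J/s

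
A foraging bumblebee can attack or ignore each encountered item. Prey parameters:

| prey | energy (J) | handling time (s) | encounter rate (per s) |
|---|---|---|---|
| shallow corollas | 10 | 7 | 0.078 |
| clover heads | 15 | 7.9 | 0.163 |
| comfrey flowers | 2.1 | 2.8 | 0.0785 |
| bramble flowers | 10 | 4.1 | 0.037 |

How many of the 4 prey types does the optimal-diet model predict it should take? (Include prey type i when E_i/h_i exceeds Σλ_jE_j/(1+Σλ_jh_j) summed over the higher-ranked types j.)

3

E/h in descending order: bramble flowers 2.44, clover heads 1.9, shallow corollas 1.43, comfrey flowers 0.75 J/s. The optimal diet is the largest prefix of this list for which every included type satisfies E_i/h_i > R on the types above it.
Rate on top 1: 0.3213. clover heads: 1.9 > 0.3213 → include.
Rate on top 2: 1.154. shallow corollas: 1.43 > 1.154 → include.
Rate on top 3: 1.204. comfrey flowers: 0.75 < 1.204 → exclude; stop.
Optimal diet: bramble flowers, clover heads, shallow corollas — 3 of 4 types.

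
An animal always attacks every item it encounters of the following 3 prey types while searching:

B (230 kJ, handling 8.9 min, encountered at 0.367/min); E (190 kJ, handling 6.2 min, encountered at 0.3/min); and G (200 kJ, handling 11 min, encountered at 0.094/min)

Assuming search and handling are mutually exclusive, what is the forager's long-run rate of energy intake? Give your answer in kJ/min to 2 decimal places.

22.37 kJ/min

Energy encountered per unit search time: 0.367×230 + 0.3×190 + 0.094×200 = 160.2 kJ/min.
Handling time per unit search time: 0.367×8.9 + 0.3×6.2 + 0.094×11 = 6.16.
Rate = 160.2/(1 + 6.16) = 22.37 kJ/min.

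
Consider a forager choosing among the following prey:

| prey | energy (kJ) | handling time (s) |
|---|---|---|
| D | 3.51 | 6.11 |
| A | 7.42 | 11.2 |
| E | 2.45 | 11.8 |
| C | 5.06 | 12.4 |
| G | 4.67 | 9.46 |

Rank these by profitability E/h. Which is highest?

A

Profitability E/h (kJ/s): D = 3.51/6.11 = 0.574, A = 7.42/11.2 = 0.663, E = 2.45/11.8 = 0.208, C = 5.06/12.4 = 0.408, G = 4.67/9.46 = 0.494.
Ranked: A > D > G > C > E.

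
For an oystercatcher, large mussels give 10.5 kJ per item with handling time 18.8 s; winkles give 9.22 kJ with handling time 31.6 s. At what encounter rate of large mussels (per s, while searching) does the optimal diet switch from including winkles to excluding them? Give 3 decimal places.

The zero-one rule: include winkles iff E₂/h₂ > λE₁/(1+λh₁). Equality gives the switch point.
λE₁h₂ = E₂ + λE₂h₁ ⇒ λ = E₂/(E₁h₂ − E₂h₁) = 9.22/(331.8 − 173.3) = 0.05818 per s.

0.058 per s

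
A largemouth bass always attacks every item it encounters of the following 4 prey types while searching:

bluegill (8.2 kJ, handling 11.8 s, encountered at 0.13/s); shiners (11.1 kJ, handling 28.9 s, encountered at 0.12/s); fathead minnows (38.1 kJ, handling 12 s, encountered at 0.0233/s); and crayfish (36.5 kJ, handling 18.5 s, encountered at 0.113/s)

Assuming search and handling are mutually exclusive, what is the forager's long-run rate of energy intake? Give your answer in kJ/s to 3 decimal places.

Energy encountered per unit search time: 0.13×8.2 + 0.12×11.1 + 0.0233×38.1 + 0.113×36.5 = 7.41 kJ/s.
Handling time per unit search time: 0.13×11.8 + 0.12×28.9 + 0.0233×12 + 0.113×18.5 = 7.372.
Rate = 7.41/(1 + 7.372) = 0.8851 kJ/s.

0.885 kJ/s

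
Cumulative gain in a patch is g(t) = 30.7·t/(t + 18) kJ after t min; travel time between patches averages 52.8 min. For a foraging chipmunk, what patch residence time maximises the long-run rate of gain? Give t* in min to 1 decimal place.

Maximise g(t)/(T+t): set derivative to zero → g'(t)(T+t) = g(t).
g'(t) = 30.7·18/(t + 18)². Setting 30.7·18/(t+18)² = 30.7t/[(t+18)(52.8+t)] gives 18(52.8+t) = t(t+18), so t² = 18×52.8 = 950.4.
t* = √950.4 = 30.83 min.

30.8 min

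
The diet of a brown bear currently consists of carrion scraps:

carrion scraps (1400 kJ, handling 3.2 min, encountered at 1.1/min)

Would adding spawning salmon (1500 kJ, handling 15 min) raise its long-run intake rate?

Current rate: (1.1×1400)/(1 + 1.1×3.2) = 340.7 kJ/min.
Profitability of spawning salmon: 1500/15 = 100 kJ/min.
100 < 340.7, so adding spawning salmon would lower the average — exclude it.

No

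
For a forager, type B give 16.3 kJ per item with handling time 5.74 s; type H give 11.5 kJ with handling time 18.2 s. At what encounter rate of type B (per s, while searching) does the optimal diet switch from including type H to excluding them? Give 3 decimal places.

The zero-one rule: include type H iff E₂/h₂ > λE₁/(1+λh₁). Equality gives the switch point.
λE₁h₂ = E₂ + λE₂h₁ ⇒ λ = E₂/(E₁h₂ − E₂h₁) = 11.5/(296.7 − 66.01) = 0.04986 per s.

0.050 per s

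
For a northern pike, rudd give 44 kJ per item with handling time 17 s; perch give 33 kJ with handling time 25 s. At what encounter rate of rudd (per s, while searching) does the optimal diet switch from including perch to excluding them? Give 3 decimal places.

0.061 per s

Drop perch once their profitability E₂/h₂ falls below the rate achievable on rudd alone: E₂/h₂ = λE₁/(1 + λh₁).
Solve for λ: λE₁h₂ = E₂(1 + λh₁) → λ(E₁h₂ − E₂h₁) = E₂ → λ = E₂/(E₁h₂ − E₂h₁).
λ = 33/(44×25 − 33×17) = 33/539 = 0.06122 per s.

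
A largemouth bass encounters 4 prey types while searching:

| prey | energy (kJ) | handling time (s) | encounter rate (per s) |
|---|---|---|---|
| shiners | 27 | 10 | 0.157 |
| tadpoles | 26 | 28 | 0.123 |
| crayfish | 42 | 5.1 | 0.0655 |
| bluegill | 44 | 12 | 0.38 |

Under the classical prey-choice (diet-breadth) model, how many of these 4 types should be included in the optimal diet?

2

E/h in descending order: crayfish 8.24, bluegill 3.67, shiners 2.7, tadpoles 0.929 kJ/s. The optimal diet is the largest prefix of this list for which every included type satisfies E_i/h_i > R on the types above it.
Rate on top 1: 2.062. bluegill: 3.67 > 2.062 → include.
Rate on top 2: 3.304. shiners: 2.7 < 3.304 → exclude; stop.
Optimal diet: crayfish, bluegill — 2 of 4 types.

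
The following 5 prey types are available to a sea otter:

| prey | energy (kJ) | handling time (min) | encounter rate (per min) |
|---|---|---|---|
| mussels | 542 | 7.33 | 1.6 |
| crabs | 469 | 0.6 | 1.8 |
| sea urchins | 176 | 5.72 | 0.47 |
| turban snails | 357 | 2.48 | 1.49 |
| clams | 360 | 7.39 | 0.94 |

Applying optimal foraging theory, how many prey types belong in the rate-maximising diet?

1

Profitabilities (E/h, kJ/min): crabs 782, turban snails 144, mussels 73.9, clams 48.7, sea urchins 30.8. Add prey in this order while the next type's profitability exceeds the intake rate on those already taken.
Rate on top 1: 405.9. turban snails: 144 < 405.9 → exclude; stop.
Optimal diet: crabs — 1 of 5 types.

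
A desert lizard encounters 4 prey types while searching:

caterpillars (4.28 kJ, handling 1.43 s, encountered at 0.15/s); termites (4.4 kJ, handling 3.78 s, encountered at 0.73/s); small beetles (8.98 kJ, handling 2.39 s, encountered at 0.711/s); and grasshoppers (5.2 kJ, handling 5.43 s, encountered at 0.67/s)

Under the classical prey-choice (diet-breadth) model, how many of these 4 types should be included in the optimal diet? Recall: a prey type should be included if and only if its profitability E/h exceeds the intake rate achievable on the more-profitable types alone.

E/h in descending order: small beetles 3.76, caterpillars 2.99, termites 1.16, grasshoppers 0.958 kJ/s. The optimal diet is the largest prefix of this list for which every included type satisfies E_i/h_i > R on the types above it.
Rate on top 1: 2.365. caterpillars: 2.99 > 2.365 → include.
Rate on top 2: 2.412. termites: 1.16 < 2.412 → exclude; stop.
Optimal diet: small beetles, caterpillars — 2 of 4 types.

2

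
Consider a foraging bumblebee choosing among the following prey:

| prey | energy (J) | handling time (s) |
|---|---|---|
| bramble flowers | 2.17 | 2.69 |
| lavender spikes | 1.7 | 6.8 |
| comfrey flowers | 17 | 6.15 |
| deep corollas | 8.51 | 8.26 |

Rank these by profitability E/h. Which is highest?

In descending order of E/h:
comfrey flowers: 17/6.15 = 2.76 J/s
deep corollas: 8.51/8.26 = 1.03 J/s
bramble flowers: 2.17/2.69 = 0.807 J/s
lavender spikes: 1.7/6.8 = 0.25 J/s

comfrey flowers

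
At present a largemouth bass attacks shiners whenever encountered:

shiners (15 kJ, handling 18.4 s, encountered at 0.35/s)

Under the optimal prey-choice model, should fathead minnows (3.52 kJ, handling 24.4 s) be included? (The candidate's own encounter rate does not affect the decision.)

No

On shiners alone, R = ΣλE/(1+Σλh) = 5.25/7.44 = 0.7056 kJ/s.
fathead minnows: E/h = 3.52/24.4 = 0.1443 kJ/s.
0.1443 < 0.7056, so adding fathead minnows would lower the average — exclude it.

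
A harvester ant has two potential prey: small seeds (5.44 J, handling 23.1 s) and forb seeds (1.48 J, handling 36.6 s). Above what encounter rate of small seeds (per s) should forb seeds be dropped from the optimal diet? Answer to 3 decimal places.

0.009 per s

At the threshold, the rate on small seeds alone equals the profitability of forb seeds: λ·5.44/(1 + λ·23.1) = 1.48/36.6 = 0.04044.
Rearranging, λ(5.44 − 0.04044×23.1) = 0.04044, so λ = 0.04044/4.506 = 0.008974 per s.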